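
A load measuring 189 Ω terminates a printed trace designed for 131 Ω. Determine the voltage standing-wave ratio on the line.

Γ = (189 − 131)/(189 + 131) = 0.181
VSWR = (1 + 0.181)/(1 − 0.181)

VSWR ≈ 1.44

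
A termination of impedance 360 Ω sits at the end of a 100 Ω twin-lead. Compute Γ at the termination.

Γ = (Z_L − Z_0)/(Z_L + Z_0) = (360 − 100)/(360 + 100) = 260/460

Γ = 0.565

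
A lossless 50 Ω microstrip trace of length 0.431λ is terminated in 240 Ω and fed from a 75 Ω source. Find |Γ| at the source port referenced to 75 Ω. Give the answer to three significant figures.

βl = 2π × 0.431 = 155°
tan(βl) = -0.463
Z_in = Z_0·(Z_L + jZ_0·tanβl)/(Z_0 + jZ_L·tanβl) = 49.1 + j85.9 Ω
Γ_s = (Z_in − Z_s)/(Z_in + Z_s) = (-25.9 + j85.9)/(124 + j85.9), |Γ_s| = 0.595

|Γ| ≈ 0.595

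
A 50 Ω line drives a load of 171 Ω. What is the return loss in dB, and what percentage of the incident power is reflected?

RL ≈ 5.23 dB; 30% of incident power reflected

Γ = (171 − 50)/(171 + 50) = 0.548
RL = −20·log₁₀(0.548) = 5.23 dB
P_refl/P_inc = |Γ|² = 0.3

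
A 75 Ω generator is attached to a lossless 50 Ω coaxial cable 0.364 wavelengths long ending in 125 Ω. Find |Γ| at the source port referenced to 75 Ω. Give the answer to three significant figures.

βl = 2π × 0.364 = 131°
tan(βl) = -1.15
Z_in = Z_0·(Z_L + jZ_0·tanβl)/(Z_0 + jZ_L·tanβl) = 31.4 + j32.6 Ω
Γ_s = (Z_in − Z_s)/(Z_in + Z_s) = (-43.6 + j32.6)/(106 + j32.6), |Γ_s| = 0.49

|Γ| ≈ 0.49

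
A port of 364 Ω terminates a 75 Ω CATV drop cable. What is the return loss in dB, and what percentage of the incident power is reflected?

Γ = (364 − 75)/(364 + 75) = 0.658
RL = −20·log₁₀(0.658) = 3.63 dB
P_refl/P_inc = |Γ|² = 0.433

RL ≈ 3.63 dB; 43.3% of incident power reflected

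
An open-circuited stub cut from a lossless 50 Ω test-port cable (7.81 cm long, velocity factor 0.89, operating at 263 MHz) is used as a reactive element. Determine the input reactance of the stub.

λ = v/f = 0.89·c / 263 MHz = 1.02 m
βl = 2π·l/λ = 2π × 0.0769 = 27.7°
tan(βl) = 0.525
For an open-circuited stub, Z_in = −jZ_0·cot(βl) = −jZ_0/tan(βl)

X_in ≈ -95.3 Ω (capacitive)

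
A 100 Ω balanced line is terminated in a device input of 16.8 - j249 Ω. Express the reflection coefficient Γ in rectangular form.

Γ = (Z_L − Z_0)/(Z_L + Z_0) = (-83.2 − j249)/(116.8 − j249)

Γ ≈ 0.691 − j0.658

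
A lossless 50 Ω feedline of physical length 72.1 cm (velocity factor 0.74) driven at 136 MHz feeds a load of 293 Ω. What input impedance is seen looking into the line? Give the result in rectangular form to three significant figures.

Z_in ≈ 55.5 + j106 Ω

λ = v/f = 0.74·c / 136 MHz = 1.63 m
βl = 2π·l/λ = 2π × 0.442 = 159°
tan(βl) = tan(159°) = -0.384
Z_in = Z_0·(Z_L + jZ_0·tanβl)/(Z_0 + jZ_L·tanβl)
     = 50·(293 − j19.2)/(50 − j112)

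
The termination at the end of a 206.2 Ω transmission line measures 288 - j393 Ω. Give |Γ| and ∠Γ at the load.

Γ = (Z_L − Z_0)/(Z_L + Z_0) = (81.8 − j393)/(494.2 − j393)
|Γ| = 401/631 = 0.636

Γ ≈ 0.636 ∠ -39.7°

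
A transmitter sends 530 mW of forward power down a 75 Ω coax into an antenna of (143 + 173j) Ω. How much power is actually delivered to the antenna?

|Γ| = |(68 + j173)/(218 + j173)| = 0.668
|Γ|² = 0.446
P_refl = |Γ|²·P_inc = 236 mW, P_del = (1 − |Γ|²)·P_inc = 294 mW

P_delivered ≈ 294 mW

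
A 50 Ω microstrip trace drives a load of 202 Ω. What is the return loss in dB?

Γ = (202 − 50)/(202 + 50) = 0.603
RL = −20·log₁₀|Γ| = −20·log₁₀(0.603)

RL ≈ 4.39 dB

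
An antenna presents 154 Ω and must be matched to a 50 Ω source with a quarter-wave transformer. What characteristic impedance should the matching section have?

Z_qwt = √(Z_0·R_L) = √(50 × 154) = √7700

Z_qwt ≈ 87.7 Ω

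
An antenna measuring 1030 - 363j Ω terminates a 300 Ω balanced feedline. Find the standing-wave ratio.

VSWR ≈ 3.89

Γ = (Z_L − Z_0)/(Z_L + Z_0) = (730 − j363)/(1330 − j363)
|Γ| = 815/1380 = 0.591
VSWR = (1 + |Γ|)/(1 − |Γ|) = 1.59/0.409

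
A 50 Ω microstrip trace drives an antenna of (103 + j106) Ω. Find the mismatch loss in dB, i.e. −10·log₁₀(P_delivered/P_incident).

mismatch loss ≈ 2.26 dB

Γ = (53 + j106)/(153 + j106), |Γ| = 0.637
|Γ|² = 0.405, so P_del/P_inc = 1 − |Γ|² = 0.595
ML = −10·log₁₀(1 − |Γ|²)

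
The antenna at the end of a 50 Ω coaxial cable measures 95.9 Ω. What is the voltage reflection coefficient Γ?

Γ = (Z_L − Z_0)/(Z_L + Z_0) = (95.9 − 50)/(95.9 + 50) = 45.9/145.9

Γ = 0.315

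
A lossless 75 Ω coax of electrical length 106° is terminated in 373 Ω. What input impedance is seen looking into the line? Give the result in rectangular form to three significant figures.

tan(βl) = tan(106°) = -3.49
Z_in = Z_0·(Z_L + jZ_0·tanβl)/(Z_0 + jZ_L·tanβl)
     = 75·(373 − j262)/(75 − j1300)

Z_in ≈ 16.3 + j20.6 Ω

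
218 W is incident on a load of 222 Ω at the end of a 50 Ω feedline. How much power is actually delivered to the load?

P_delivered ≈ 131 W

Γ = (222 − 50)/(222 + 50) = 0.632
|Γ|² = 0.4
P_refl = |Γ|²·P_inc = 87.2 W, P_del = (1 − |Γ|²)·P_inc = 131 W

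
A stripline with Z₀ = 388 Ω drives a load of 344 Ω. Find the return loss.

RL ≈ 24.4 dB

Γ = (344 − 388)/(344 + 388) = -0.0601
RL = −20·log₁₀|Γ| = −20·log₁₀(0.0601)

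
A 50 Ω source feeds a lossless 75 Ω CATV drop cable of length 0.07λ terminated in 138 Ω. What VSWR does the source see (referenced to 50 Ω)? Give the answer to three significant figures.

βl = 2π × 0.07 = 25.2°
tan(βl) = 0.471
Z_in = Z_0·(Z_L + jZ_0·tanβl)/(Z_0 + jZ_L·tanβl) = 96.3 − j48.1 Ω
Γ_s = (Z_in − Z_s)/(Z_in + Z_s) = (46.3 − j48.1)/(146 − j48.1), |Γ_s| = 0.434
VSWR = (1 + |Γ_s|)/(1 − |Γ_s|)

VSWR ≈ 2.53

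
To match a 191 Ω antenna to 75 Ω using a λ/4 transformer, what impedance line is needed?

Z_qwt ≈ 120 Ω

Z_qwt = √(Z_0·R_L) = √(75 × 191) = √14320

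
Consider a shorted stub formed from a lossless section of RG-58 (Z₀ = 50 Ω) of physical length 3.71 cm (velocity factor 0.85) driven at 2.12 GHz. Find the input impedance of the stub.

Z_in ≈ −j130 Ω

λ = v/f = 0.85·c / 2.12 GHz = 0.12 m
βl = 2π·l/λ = 2π × 0.308 = 111°
tan(βl) = -2.6
For a shorted stub, Z_in = jZ_0·tan(βl)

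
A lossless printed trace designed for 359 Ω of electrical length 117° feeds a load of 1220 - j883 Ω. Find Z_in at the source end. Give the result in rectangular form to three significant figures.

tan(βl) = tan(117°) = -1.96
Z_in = Z_0·(Z_L + jZ_0·tanβl)/(Z_0 + jZ_L·tanβl)
     = 359·(1220 − j1590)/(-1370 − j2390)

Z_in ≈ 100 + j240 Ω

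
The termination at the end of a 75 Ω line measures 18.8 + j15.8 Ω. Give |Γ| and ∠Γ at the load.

Γ = (Z_L − Z_0)/(Z_L + Z_0) = (-56.2 + j15.8)/(93.8 + j15.8)
|Γ| = 58.4/95.1 = 0.614

Γ ≈ 0.614 ∠ 155°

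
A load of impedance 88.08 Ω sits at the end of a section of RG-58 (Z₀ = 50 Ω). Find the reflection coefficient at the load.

Γ = (Z_L − Z_0)/(Z_L + Z_0) = (88.08 − 50)/(88.08 + 50) = 38.08/138.1

Γ = 0.276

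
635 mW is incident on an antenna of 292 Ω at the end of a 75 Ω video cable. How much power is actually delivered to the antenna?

Γ = (292 − 75)/(292 + 75) = 0.591
|Γ|² = 0.35
P_refl = |Γ|²·P_inc = 222 mW, P_del = (1 − |Γ|²)·P_inc = 413 mW

P_delivered ≈ 413 mW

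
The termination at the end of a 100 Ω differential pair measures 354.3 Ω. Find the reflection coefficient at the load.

Γ = (Z_L − Z_0)/(Z_L + Z_0) = (354.3 − 100)/(354.3 + 100) = 254.3/454.3

Γ = 0.56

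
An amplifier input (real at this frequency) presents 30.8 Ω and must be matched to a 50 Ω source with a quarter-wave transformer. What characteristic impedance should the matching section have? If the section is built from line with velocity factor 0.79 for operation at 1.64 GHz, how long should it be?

Z_qwt ≈ 39.2 Ω; length ≈ 3.61 cm

Z_qwt = √(Z_0·R_L) = √(50 × 30.8) = √1540
λ = 0.79·c/f = 0.145 m, so l = λ/4 = 0.0361 m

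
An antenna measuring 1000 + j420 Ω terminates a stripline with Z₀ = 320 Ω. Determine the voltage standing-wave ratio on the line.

Γ = (Z_L − Z_0)/(Z_L + Z_0) = (680 + j420)/(1320 + j420)
|Γ| = 799/1390 = 0.577
VSWR = (1 + |Γ|)/(1 − |Γ|) = 1.58/0.423

VSWR ≈ 3.73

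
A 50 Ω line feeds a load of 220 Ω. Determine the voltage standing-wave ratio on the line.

For a purely resistive load, VSWR = R_L/Z_0 or Z_0/R_L (whichever > 1) = 220/50

VSWR ≈ 4.4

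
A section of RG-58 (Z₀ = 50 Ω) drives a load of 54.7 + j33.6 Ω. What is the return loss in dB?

RL ≈ 10.2 dB

Γ = (4.7 + j33.6)/(104.7 + j33.6), |Γ| = 0.309
RL = −20·log₁₀|Γ| = −20·log₁₀(0.309)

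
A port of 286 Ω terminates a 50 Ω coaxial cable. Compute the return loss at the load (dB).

Γ = (286 − 50)/(286 + 50) = 0.702
RL = −20·log₁₀|Γ| = −20·log₁₀(0.702)

RL ≈ 3.07 dB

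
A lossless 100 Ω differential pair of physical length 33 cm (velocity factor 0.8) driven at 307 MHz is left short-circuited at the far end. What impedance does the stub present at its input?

Z_in ≈ −j53.2 Ω

λ = v/f = 0.8·c / 307 MHz = 0.782 m
βl = 2π·l/λ = 2π × 0.422 = 152°
tan(βl) = -0.532
For a short-circuited stub, Z_in = jZ_0·tan(βl)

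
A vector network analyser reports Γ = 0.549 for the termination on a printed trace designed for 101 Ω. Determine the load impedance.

Z_L = Z_0·(1 + Γ)/(1 − Γ) = 101·(1.55)/(0.451)

Z_L ≈ 347 Ω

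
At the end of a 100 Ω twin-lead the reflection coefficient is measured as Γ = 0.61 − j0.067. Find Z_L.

Z_L ≈ 398 − j85.6 Ω

Z_L = Z_0·(1 + Γ)/(1 − Γ) = 100·(1.61 − j0.067)/(0.39 + j0.067)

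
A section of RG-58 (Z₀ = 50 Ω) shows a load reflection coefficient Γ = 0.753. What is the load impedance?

Z_L = Z_0·(1 + Γ)/(1 − Γ) = 50·(1.75)/(0.247)

Z_L ≈ 355 Ω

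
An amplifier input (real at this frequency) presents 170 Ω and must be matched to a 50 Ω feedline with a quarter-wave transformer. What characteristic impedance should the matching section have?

Z_qwt ≈ 92.2 Ω

Z_qwt = √(Z_0·R_L) = √(50 × 170) = √8500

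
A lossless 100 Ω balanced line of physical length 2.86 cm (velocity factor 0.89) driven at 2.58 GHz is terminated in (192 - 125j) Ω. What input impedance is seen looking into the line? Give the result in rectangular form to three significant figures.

λ = v/f = 0.89·c / 2.58 GHz = 0.103 m
βl = 2π·l/λ = 2π × 0.276 = 99.5°
tan(βl) = tan(99.5°) = -5.98
Z_in = Z_0·(Z_L + jZ_0·tanβl)/(Z_0 + jZ_L·tanβl)
     = 100·(192 − j723)/(-648 − j1150)

Z_in ≈ 40.6 + j39.6 Ω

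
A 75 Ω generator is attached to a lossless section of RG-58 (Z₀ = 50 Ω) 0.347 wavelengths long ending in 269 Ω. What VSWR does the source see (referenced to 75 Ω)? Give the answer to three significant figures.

βl = 2π × 0.347 = 125°
tan(βl) = -1.43
Z_in = Z_0·(Z_L + jZ_0·tanβl)/(Z_0 + jZ_L·tanβl) = 13.6 + j33.1 Ω
Γ_s = (Z_in − Z_s)/(Z_in + Z_s) = (-61.4 + j33.1)/(88.6 + j33.1), |Γ_s| = 0.738
VSWR = (1 + |Γ_s|)/(1 − |Γ_s|)

VSWR ≈ 6.62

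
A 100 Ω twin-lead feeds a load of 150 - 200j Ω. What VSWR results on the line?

Γ = (Z_L − Z_0)/(Z_L + Z_0) = (50 − j200)/(250 − j200)
|Γ| = 206/320 = 0.644
VSWR = (1 + |Γ|)/(1 − |Γ|) = 1.64/0.356

VSWR ≈ 4.62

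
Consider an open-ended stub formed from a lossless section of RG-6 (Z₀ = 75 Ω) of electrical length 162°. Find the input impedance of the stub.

Z_in ≈ +j231 Ω

tan(βl) = -0.325
For an open-ended stub, Z_in = −jZ_0·cot(βl) = −jZ_0/tan(βl)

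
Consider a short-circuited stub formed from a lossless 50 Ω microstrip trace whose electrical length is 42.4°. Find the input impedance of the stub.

tan(βl) = 0.913
For a short-circuited stub, Z_in = jZ_0·tan(βl)

Z_in ≈ +j45.7 Ω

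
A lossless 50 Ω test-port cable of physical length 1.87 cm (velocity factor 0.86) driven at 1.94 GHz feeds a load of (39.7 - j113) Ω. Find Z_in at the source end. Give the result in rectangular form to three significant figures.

Z_in ≈ 6.56 − j15.6 Ω

λ = v/f = 0.86·c / 1.94 GHz = 0.133 m
βl = 2π·l/λ = 2π × 0.141 = 50.6°
tan(βl) = tan(50.6°) = 1.22
Z_in = Z_0·(Z_L + jZ_0·tanβl)/(Z_0 + jZ_L·tanβl)
     = 50·(39.7 − j52.1)/(188 + j48.4)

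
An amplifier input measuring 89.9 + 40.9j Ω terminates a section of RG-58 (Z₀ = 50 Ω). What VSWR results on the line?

Γ = (Z_L − Z_0)/(Z_L + Z_0) = (39.9 + j40.9)/(139.9 + j40.9)
|Γ| = 57.1/146 = 0.392
VSWR = (1 + |Γ|)/(1 − |Γ|) = 1.39/0.608

VSWR ≈ 2.29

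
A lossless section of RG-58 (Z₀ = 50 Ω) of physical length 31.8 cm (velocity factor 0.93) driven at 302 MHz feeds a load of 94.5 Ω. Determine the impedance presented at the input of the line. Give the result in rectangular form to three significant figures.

Z_in ≈ 34.1 + j21.5 Ω

λ = v/f = 0.93·c / 302 MHz = 0.924 m
βl = 2π·l/λ = 2π × 0.344 = 124°
tan(βl) = tan(124°) = -1.49
Z_in = Z_0·(Z_L + jZ_0·tanβl)/(Z_0 + jZ_L·tanβl)
     = 50·(94.5 − j74.4)/(50 − j141)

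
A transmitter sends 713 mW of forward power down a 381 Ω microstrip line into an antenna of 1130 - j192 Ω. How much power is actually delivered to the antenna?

|Γ| = |(749 − j192)/(1511 − j192)| = 0.508
|Γ|² = 0.258
P_refl = |Γ|²·P_inc = 184 mW, P_del = (1 − |Γ|²)·P_inc = 529 mW

P_delivered ≈ 529 mW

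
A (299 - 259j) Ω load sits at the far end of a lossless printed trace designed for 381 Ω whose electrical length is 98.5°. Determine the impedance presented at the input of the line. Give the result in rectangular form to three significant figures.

tan(βl) = tan(98.5°) = -6.69
Z_in = Z_0·(Z_L + jZ_0·tanβl)/(Z_0 + jZ_L·tanβl)
     = 381·(299 − j2810)/(-1350 − j2000)

Z_in ≈ 341 + j287 Ω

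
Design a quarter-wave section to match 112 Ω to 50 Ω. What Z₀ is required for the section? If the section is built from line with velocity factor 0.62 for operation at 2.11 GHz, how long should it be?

Z_qwt ≈ 74.8 Ω; length ≈ 2.2 cm

Z_qwt = √(Z_0·R_L) = √(50 × 112) = √5600
λ = 0.62·c/f = 0.0882 m, so l = λ/4 = 0.022 m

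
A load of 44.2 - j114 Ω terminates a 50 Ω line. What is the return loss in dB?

RL ≈ 2.25 dB

Γ = (-5.8 − j114)/(94.2 − j114), |Γ| = 0.772
RL = −20·log₁₀|Γ| = −20·log₁₀(0.772)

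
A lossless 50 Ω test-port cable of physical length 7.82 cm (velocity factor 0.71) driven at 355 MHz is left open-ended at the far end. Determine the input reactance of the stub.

X_in ≈ -46.8 Ω (capacitive)

λ = v/f = 0.71·c / 355 MHz = 0.6 m
βl = 2π·l/λ = 2π × 0.13 = 46.9°
tan(βl) = 1.07
For an open-ended stub, Z_in = −jZ_0·cot(βl) = −jZ_0/tan(βl)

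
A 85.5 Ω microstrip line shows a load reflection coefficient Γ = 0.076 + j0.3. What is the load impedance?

Z_L = Z_0·(1 + Γ)/(1 − Γ) = 85.5·(1.08 + j0.3)/(0.924 − j0.3)

Z_L ≈ 81.9 + j54.4 Ω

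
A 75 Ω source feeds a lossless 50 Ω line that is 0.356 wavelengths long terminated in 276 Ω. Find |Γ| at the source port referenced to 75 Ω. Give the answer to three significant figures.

|Γ| ≈ 0.735

βl = 2π × 0.356 = 128°
tan(βl) = -1.27
Z_in = Z_0·(Z_L + jZ_0·tanβl)/(Z_0 + jZ_L·tanβl) = 14.4 + j37.2 Ω
Γ_s = (Z_in − Z_s)/(Z_in + Z_s) = (-60.6 + j37.2)/(89.4 + j37.2), |Γ_s| = 0.735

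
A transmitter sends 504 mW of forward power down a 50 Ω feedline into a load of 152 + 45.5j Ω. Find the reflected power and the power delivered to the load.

|Γ| = |(102 + j45.5)/(202 + j45.5)| = 0.539
|Γ|² = 0.291
P_refl = |Γ|²·P_inc = 147 mW, P_del = (1 − |Γ|²)·P_inc = 357 mW

P_reflected ≈ 147 mW; P_delivered ≈ 357 mW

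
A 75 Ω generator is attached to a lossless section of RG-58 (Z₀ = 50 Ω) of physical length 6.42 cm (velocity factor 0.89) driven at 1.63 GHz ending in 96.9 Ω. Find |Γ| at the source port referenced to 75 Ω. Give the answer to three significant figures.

λ = v/f = 0.89·c / 1.63 GHz = 0.164 m
βl = 2π·l/λ = 2π × 0.392 = 141°
tan(βl) = -0.807
Z_in = Z_0·(Z_L + jZ_0·tanβl)/(Z_0 + jZ_L·tanβl) = 46.4 + j32.3 Ω
Γ_s = (Z_in − Z_s)/(Z_in + Z_s) = (-28.6 + j32.3)/(121 + j32.3), |Γ_s| = 0.343

|Γ| ≈ 0.343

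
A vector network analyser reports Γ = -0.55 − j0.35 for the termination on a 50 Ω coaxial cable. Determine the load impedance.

Z_L ≈ 11.4 − j13.9 Ω

Z_L = Z_0·(1 + Γ)/(1 − Γ) = 50·(0.45 − j0.35)/(1.55 + j0.35)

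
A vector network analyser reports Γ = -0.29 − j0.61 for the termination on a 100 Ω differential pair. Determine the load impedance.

Z_L ≈ 26.7 − j59.9 Ω

Z_L = Z_0·(1 + Γ)/(1 − Γ) = 100·(0.71 − j0.61)/(1.29 + j0.61)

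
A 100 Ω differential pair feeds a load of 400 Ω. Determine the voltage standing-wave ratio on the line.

For a purely resistive load, VSWR = R_L/Z_0 or Z_0/R_L (whichever > 1) = 400/100

VSWR ≈ 4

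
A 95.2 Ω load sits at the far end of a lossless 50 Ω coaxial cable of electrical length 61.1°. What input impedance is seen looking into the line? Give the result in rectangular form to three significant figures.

tan(βl) = tan(61.1°) = 1.81
Z_in = Z_0·(Z_L + jZ_0·tanβl)/(Z_0 + jZ_L·tanβl)
     = 50·(95.2 + j90.6)/(50 + j172)

Z_in ≈ 31.6 − j18.4 Ω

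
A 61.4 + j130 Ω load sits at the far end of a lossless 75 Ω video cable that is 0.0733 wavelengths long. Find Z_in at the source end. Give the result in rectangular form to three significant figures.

βl = 2π × 0.0733 = 26.4°
tan(βl) = tan(26.4°) = 0.496
Z_in = Z_0·(Z_L + jZ_0·tanβl)/(Z_0 + jZ_L·tanβl)
     = 75·(61.4 + j167)/(10.5 + j30.5)

Z_in ≈ 415 − j8.27 Ω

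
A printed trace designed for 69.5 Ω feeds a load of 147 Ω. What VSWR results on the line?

VSWR ≈ 2.12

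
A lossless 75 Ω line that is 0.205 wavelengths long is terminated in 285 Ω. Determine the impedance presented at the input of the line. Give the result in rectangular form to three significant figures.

βl = 2π × 0.205 = 73.8°
tan(βl) = tan(73.8°) = 3.44
Z_in = Z_0·(Z_L + jZ_0·tanβl)/(Z_0 + jZ_L·tanβl)
     = 75·(285 + j258)/(75 + j981)

Z_in ≈ 21.3 − j20.2 Ω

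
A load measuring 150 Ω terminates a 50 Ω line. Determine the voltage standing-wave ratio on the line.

For a purely resistive load, VSWR = R_L/Z_0 or Z_0/R_L (whichever > 1) = 150/50

VSWR ≈ 3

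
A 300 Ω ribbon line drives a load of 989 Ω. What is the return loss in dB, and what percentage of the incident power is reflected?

RL ≈ 5.44 dB; 28.6% of incident power reflected

Γ = (989 − 300)/(989 + 300) = 0.535
RL = −20·log₁₀(0.535) = 5.44 dB
P_refl/P_inc = |Γ|² = 0.286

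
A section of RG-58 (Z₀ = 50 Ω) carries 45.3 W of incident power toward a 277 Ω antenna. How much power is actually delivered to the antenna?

P_delivered ≈ 23.5 W

Γ = (277 − 50)/(277 + 50) = 0.694
|Γ|² = 0.482
P_refl = |Γ|²·P_inc = 21.8 W, P_del = (1 − |Γ|²)·P_inc = 23.5 W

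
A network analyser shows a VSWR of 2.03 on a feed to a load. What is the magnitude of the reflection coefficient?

|Γ| ≈ 0.34

|Γ| = (S − 1)/(S + 1) = (2.03 − 1)/(2.03 + 1) = 1.03/3.03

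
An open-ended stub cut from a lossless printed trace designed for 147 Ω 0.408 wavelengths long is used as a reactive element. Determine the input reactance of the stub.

βl = 2π × 0.408 = 147°
tan(βl) = -0.652
For an open-ended stub, Z_in = −jZ_0·cot(βl) = −jZ_0/tan(βl)

X_in ≈ 225 Ω (inductive)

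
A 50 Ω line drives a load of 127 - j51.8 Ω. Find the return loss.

Γ = (77 − j51.8)/(177 − j51.8), |Γ| = 0.503
RL = −20·log₁₀|Γ| = −20·log₁₀(0.503)

RL ≈ 5.97 dB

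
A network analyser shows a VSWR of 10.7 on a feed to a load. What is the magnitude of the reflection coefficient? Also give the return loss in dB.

|Γ| = (S − 1)/(S + 1) = (10.7 − 1)/(10.7 + 1) = 9.7/11.7
RL = −20·log₁₀|Γ| = −20·log₁₀(0.829)

|Γ| ≈ 0.829; return loss ≈ 1.63 dB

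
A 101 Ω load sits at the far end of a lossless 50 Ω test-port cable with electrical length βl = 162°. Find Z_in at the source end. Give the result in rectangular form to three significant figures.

Z_in ≈ 78 + j35 Ω

tan(βl) = tan(162°) = -0.325
Z_in = Z_0·(Z_L + jZ_0·tanβl)/(Z_0 + jZ_L·tanβl)
     = 50·(101 − j16.2)/(50 − j32.8)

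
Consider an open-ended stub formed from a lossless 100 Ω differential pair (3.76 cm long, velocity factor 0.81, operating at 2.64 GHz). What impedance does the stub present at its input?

Z_in ≈ +j154 Ω

λ = v/f = 0.81·c / 2.64 GHz = 0.092 m
βl = 2π·l/λ = 2π × 0.408 = 147°
tan(βl) = -0.648
For an open-ended stub, Z_in = −jZ_0·cot(βl) = −jZ_0/tan(βl)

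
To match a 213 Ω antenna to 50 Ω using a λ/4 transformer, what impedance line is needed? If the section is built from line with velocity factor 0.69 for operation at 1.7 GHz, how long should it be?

Z_qwt = √(Z_0·R_L) = √(50 × 213) = √10650
λ = 0.69·c/f = 0.122 m, so l = λ/4 = 0.0304 m

Z_qwt ≈ 103 Ω; length ≈ 3.04 cm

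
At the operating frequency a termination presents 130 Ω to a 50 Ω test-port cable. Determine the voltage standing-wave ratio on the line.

For a purely resistive load, VSWR = R_L/Z_0 or Z_0/R_L (whichever > 1) = 130/50

VSWR ≈ 2.6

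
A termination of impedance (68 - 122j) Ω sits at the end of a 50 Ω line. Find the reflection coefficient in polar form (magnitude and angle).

Γ ≈ 0.727 ∠ -35.7°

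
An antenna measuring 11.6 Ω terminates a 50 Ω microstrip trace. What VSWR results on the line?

For a purely resistive load, VSWR = R_L/Z_0 or Z_0/R_L (whichever > 1) = 50/11.6

VSWR ≈ 4.31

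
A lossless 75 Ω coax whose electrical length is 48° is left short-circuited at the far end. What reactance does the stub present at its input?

X_in ≈ 83.3 Ω (inductive)

tan(βl) = 1.11
For a short-circuited stub, Z_in = jZ_0·tan(βl)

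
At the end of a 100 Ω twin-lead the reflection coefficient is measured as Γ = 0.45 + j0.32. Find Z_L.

Z_L ≈ 172 + j158 Ω

Z_L = Z_0·(1 + Γ)/(1 − Γ) = 100·(1.45 + j0.32)/(0.55 − j0.32)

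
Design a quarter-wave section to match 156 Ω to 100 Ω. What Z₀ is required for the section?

Z_qwt ≈ 125 Ω

Z_qwt = √(Z_0·R_L) = √(100 × 156) = √15600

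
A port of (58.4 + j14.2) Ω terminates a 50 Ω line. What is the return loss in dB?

RL ≈ 16.4 dB

Γ = (8.4 + j14.2)/(108.4 + j14.2), |Γ| = 0.151
RL = −20·log₁₀|Γ| = −20·log₁₀(0.151)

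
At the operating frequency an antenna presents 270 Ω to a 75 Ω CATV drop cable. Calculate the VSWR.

Γ = (270 − 75)/(270 + 75) = 0.565
VSWR = (1 + 0.565)/(1 − 0.565)

VSWR ≈ 3.6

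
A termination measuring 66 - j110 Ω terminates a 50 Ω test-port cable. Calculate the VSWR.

VSWR ≈ 5.56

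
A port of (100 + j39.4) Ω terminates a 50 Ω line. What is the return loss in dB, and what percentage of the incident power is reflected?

Γ = (50 + j39.4)/(150 + j39.4), |Γ| = 0.41
RL = −20·log₁₀(0.41) = 7.73 dB
P_refl/P_inc = |Γ|² = 0.168

RL ≈ 7.73 dB; 16.8% of incident power reflected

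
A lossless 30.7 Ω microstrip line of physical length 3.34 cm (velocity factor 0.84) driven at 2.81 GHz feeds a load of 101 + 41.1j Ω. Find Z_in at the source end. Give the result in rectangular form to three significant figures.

λ = v/f = 0.84·c / 2.81 GHz = 0.0897 m
βl = 2π·l/λ = 2π × 0.372 = 134°
tan(βl) = tan(134°) = -1.03
Z_in = Z_0·(Z_L + jZ_0·tanβl)/(Z_0 + jZ_L·tanβl)
     = 30.7·(101 + j9.39)/(73.1 − j104)

Z_in ≈ 12.1 + j21.2 Ω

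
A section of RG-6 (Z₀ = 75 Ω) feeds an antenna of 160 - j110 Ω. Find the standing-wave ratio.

VSWR ≈ 3.31

Γ = (Z_L − Z_0)/(Z_L + Z_0) = (85 − j110)/(235 − j110)
|Γ| = 139/259 = 0.536
VSWR = (1 + |Γ|)/(1 − |Γ|) = 1.54/0.464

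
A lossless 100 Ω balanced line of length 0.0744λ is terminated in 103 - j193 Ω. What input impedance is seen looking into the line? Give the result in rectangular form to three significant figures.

Z_in ≈ 31 − j80.4 Ω

βl = 2π × 0.0744 = 26.8°
tan(βl) = tan(26.8°) = 0.505
Z_in = Z_0·(Z_L + jZ_0·tanβl)/(Z_0 + jZ_L·tanβl)
     = 100·(103 − j143)/(197 + j52)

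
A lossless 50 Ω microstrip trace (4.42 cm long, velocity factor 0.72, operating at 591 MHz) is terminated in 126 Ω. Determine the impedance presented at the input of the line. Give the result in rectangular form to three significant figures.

Z_in ≈ 35.6 − j37.8 Ω

λ = v/f = 0.72·c / 591 MHz = 0.365 m
βl = 2π·l/λ = 2π × 0.121 = 43.5°
tan(βl) = tan(43.5°) = 0.95
Z_in = Z_0·(Z_L + jZ_0·tanβl)/(Z_0 + jZ_L·tanβl)
     = 50·(126 + j47.5)/(50 + j120)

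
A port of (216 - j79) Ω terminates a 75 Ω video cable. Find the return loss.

Γ = (141 − j79)/(291 − j79), |Γ| = 0.536
RL = −20·log₁₀|Γ| = −20·log₁₀(0.536)

RL ≈ 5.42 dB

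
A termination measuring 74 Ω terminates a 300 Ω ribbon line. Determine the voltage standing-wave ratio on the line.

Γ = (74 − 300)/(74 + 300) = -0.604
VSWR = (1 + 0.604)/(1 − 0.604)

VSWR ≈ 4.05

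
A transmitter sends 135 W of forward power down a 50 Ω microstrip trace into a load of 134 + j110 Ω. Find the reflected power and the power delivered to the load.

P_reflected ≈ 56.3 W; P_delivered ≈ 78.7 W

|Γ| = |(84 + j110)/(184 + j110)| = 0.646
|Γ|² = 0.417
P_refl = |Γ|²·P_inc = 56.3 W, P_del = (1 − |Γ|²)·P_inc = 78.7 W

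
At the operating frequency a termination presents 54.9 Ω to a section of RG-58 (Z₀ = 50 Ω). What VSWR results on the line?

For a purely resistive load, VSWR = R_L/Z_0 or Z_0/R_L (whichever > 1) = 54.9/50

VSWR ≈ 1.1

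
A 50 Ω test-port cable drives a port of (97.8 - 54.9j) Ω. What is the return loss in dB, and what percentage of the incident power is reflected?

RL ≈ 6.71 dB; 21.3% of incident power reflected

Γ = (47.8 − j54.9)/(147.8 − j54.9), |Γ| = 0.462
RL = −20·log₁₀(0.462) = 6.71 dB
P_refl/P_inc = |Γ|² = 0.213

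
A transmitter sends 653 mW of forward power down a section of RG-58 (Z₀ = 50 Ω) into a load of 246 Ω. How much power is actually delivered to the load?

Γ = (246 − 50)/(246 + 50) = 0.662
|Γ|² = 0.438
P_refl = |Γ|²·P_inc = 286 mW, P_del = (1 − |Γ|²)·P_inc = 367 mW

P_delivered ≈ 367 mW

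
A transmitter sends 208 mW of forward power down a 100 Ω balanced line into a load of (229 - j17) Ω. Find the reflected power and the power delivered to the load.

P_reflected ≈ 32.4 mW; P_delivered ≈ 176 mW

|Γ| = |(129 − j17)/(329 − j17)| = 0.395
|Γ|² = 0.156
P_refl = |Γ|²·P_inc = 32.4 mW, P_del = (1 − |Γ|²)·P_inc = 176 mW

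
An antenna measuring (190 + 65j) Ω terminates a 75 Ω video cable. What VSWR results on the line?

VSWR ≈ 2.88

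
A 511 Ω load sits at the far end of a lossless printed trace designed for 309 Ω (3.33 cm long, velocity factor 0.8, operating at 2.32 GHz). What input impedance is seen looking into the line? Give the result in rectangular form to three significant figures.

Z_in ≈ 213 + j87.6 Ω

λ = v/f = 0.8·c / 2.32 GHz = 0.103 m
βl = 2π·l/λ = 2π × 0.322 = 116°
tan(βl) = tan(116°) = -2.06
Z_in = Z_0·(Z_L + jZ_0·tanβl)/(Z_0 + jZ_L·tanβl)
     = 309·(511 − j637)/(309 − j1050)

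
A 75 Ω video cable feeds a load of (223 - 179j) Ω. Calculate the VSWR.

Γ = (Z_L − Z_0)/(Z_L + Z_0) = (148 − j179)/(298 − j179)
|Γ| = 232/348 = 0.668
VSWR = (1 + |Γ|)/(1 − |Γ|) = 1.67/0.332

VSWR ≈ 5.03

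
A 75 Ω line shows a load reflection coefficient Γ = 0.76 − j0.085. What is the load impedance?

Z_L = Z_0·(1 + Γ)/(1 − Γ) = 75·(1.76 − j0.085)/(0.24 + j0.085)

Z_L ≈ 480 − j197 Ω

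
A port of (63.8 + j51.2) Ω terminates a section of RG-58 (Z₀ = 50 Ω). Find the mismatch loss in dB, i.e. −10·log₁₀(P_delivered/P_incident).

mismatch loss ≈ 0.865 dB

Γ = (13.8 + j51.2)/(113.8 + j51.2), |Γ| = 0.425
|Γ|² = 0.181, so P_del/P_inc = 1 − |Γ|² = 0.819
ML = −10·log₁₀(1 − |Γ|²)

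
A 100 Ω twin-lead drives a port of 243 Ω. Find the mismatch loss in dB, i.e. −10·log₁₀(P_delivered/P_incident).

Γ = (243 − 100)/(243 + 100) = 0.417
|Γ|² = 0.174, so P_del/P_inc = 1 − |Γ|² = 0.826
ML = −10·log₁₀(1 − |Γ|²)

mismatch loss ≈ 0.829 dB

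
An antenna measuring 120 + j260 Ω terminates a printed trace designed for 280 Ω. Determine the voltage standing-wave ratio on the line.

Γ = (Z_L − Z_0)/(Z_L + Z_0) = (-160 + j260)/(400 + j260)
|Γ| = 305/477 = 0.64
VSWR = (1 + |Γ|)/(1 − |Γ|) = 1.64/0.36

VSWR ≈ 4.55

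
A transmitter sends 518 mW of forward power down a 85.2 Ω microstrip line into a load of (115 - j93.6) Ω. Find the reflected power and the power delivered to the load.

|Γ| = |(29.8 − j93.6)/(200.2 − j93.6)| = 0.444
|Γ|² = 0.198
P_refl = |Γ|²·P_inc = 102 mW, P_del = (1 − |Γ|²)·P_inc = 416 mW

P_reflected ≈ 102 mW; P_delivered ≈ 416 mW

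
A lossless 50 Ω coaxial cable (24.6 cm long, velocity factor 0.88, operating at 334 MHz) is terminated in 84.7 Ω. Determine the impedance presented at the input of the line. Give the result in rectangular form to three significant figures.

Z_in ≈ 32.5 + j12.5 Ω

λ = v/f = 0.88·c / 334 MHz = 0.79 m
βl = 2π·l/λ = 2π × 0.311 = 112°
tan(βl) = tan(112°) = -2.47
Z_in = Z_0·(Z_L + jZ_0·tanβl)/(Z_0 + jZ_L·tanβl)
     = 50·(84.7 − j123)/(50 − j209)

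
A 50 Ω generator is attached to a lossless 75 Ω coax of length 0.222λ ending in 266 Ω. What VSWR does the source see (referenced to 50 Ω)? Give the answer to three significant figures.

βl = 2π × 0.222 = 79.9°
tan(βl) = 5.63
Z_in = Z_0·(Z_L + jZ_0·tanβl)/(Z_0 + jZ_L·tanβl) = 21.8 − j12.2 Ω
Γ_s = (Z_in − Z_s)/(Z_in + Z_s) = (-28.2 − j12.2)/(71.8 − j12.2), |Γ_s| = 0.423
VSWR = (1 + |Γ_s|)/(1 − |Γ_s|)

VSWR ≈ 2.47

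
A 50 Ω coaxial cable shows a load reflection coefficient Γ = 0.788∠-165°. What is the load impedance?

Z_L ≈ 6.03 − j6.49 Ω

Z_L = Z_0·(1 + Γ)/(1 − Γ) = 50·(0.239 − j0.204)/(1.76 + j0.204)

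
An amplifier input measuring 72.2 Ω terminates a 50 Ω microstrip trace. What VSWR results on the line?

VSWR ≈ 1.44

Γ = (72.2 − 50)/(72.2 + 50) = 0.182
VSWR = (1 + 0.182)/(1 − 0.182)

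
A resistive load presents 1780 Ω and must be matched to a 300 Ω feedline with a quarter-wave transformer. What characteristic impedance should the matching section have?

Z_qwt = √(Z_0·R_L) = √(300 × 1780) = √534000

Z_qwt ≈ 731 Ω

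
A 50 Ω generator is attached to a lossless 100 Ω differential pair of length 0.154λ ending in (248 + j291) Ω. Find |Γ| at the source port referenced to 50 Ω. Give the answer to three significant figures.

|Γ| ≈ 0.776

βl = 2π × 0.154 = 55.4°
tan(βl) = 1.45
Z_in = Z_0·(Z_L + jZ_0·tanβl)/(Z_0 + jZ_L·tanβl) = 33 − j98.4 Ω
Γ_s = (Z_in − Z_s)/(Z_in + Z_s) = (-17 − j98.4)/(83 − j98.4), |Γ_s| = 0.776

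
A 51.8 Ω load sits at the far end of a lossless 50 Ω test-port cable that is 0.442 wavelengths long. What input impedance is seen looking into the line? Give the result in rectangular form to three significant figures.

βl = 2π × 0.442 = 159°
tan(βl) = tan(159°) = -0.381
Z_in = Z_0·(Z_L + jZ_0·tanβl)/(Z_0 + jZ_L·tanβl)
     = 50·(51.8 − j19.1)/(50 − j19.8)

Z_in ≈ 51.3 + j1.21 Ω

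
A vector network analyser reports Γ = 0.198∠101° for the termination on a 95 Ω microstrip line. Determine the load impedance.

Z_L = Z_0·(1 + Γ)/(1 − Γ) = 95·(0.962 + j0.194)/(1.04 − j0.194)

Z_L ≈ 81.9 + j33.1 Ω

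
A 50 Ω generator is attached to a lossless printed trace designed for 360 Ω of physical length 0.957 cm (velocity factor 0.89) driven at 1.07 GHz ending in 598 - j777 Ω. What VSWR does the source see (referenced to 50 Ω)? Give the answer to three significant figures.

λ = v/f = 0.89·c / 1.07 GHz = 0.25 m
βl = 2π·l/λ = 2π × 0.0384 = 13.8°
tan(βl) = 0.246
Z_in = Z_0·(Z_L + jZ_0·tanβl)/(Z_0 + jZ_L·tanβl) = 253 − j517 Ω
Γ_s = (Z_in − Z_s)/(Z_in + Z_s) = (203 − j517)/(303 − j517), |Γ_s| = 0.927
VSWR = (1 + |Γ_s|)/(1 − |Γ_s|)

VSWR ≈ 26.4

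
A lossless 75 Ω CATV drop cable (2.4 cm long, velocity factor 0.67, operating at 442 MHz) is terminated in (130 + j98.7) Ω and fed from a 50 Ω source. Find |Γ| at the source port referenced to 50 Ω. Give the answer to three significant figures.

|Γ| ≈ 0.634

λ = v/f = 0.67·c / 442 MHz = 0.455 m
βl = 2π·l/λ = 2π × 0.0528 = 19°
tan(βl) = 0.344
Z_in = Z_0·(Z_L + jZ_0·tanβl)/(Z_0 + jZ_L·tanβl) = 222 − j14.5 Ω
Γ_s = (Z_in − Z_s)/(Z_in + Z_s) = (172 − j14.5)/(272 − j14.5), |Γ_s| = 0.634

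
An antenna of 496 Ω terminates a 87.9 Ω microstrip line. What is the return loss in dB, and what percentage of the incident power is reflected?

RL ≈ 3.11 dB; 48.8% of incident power reflected

Γ = (496 − 87.9)/(496 + 87.9) = 0.699
RL = −20·log₁₀(0.699) = 3.11 dB
P_refl/P_inc = |Γ|² = 0.488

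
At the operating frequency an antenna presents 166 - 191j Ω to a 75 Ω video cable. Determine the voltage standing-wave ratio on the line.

VSWR ≈ 5.41

Γ = (Z_L − Z_0)/(Z_L + Z_0) = (91 − j191)/(241 − j191)
|Γ| = 212/308 = 0.688
VSWR = (1 + |Γ|)/(1 − |Γ|) = 1.69/0.312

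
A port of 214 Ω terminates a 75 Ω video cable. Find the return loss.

RL ≈ 6.36 dB

Γ = (214 − 75)/(214 + 75) = 0.481
RL = −20·log₁₀|Γ| = −20·log₁₀(0.481)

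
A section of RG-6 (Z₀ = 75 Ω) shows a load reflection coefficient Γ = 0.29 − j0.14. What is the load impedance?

Z_L = Z_0·(1 + Γ)/(1 − Γ) = 75·(1.29 − j0.14)/(0.71 + j0.14)

Z_L ≈ 128 − j40.1 Ω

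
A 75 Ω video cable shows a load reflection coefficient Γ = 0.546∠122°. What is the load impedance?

Z_L ≈ 28 + j37 Ω

Z_L = Z_0·(1 + Γ)/(1 − Γ) = 75·(0.711 + j0.463)/(1.29 − j0.463)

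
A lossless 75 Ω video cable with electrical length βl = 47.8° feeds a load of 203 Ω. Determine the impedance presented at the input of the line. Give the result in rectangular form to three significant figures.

Z_in ≈ 45.4 − j52.8 Ω

tan(βl) = tan(47.8°) = 1.1
Z_in = Z_0·(Z_L + jZ_0·tanβl)/(Z_0 + jZ_L·tanβl)
     = 75·(203 + j82.7)/(75 + j224)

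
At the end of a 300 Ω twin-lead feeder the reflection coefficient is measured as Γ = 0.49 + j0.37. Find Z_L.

Z_L ≈ 471 + j559 Ω

Z_L = Z_0·(1 + Γ)/(1 − Γ) = 300·(1.49 + j0.37)/(0.51 − j0.37)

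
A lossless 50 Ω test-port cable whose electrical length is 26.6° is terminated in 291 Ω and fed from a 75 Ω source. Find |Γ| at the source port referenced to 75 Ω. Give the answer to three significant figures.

|Γ| ≈ 0.66

tan(βl) = 0.501
Z_in = Z_0·(Z_L + jZ_0·tanβl)/(Z_0 + jZ_L·tanβl) = 38.3 − j86.7 Ω
Γ_s = (Z_in − Z_s)/(Z_in + Z_s) = (-36.7 − j86.7)/(113 − j86.7), |Γ_s| = 0.66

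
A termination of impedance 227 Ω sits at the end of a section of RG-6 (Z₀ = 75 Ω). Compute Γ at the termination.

Γ = 0.503

Γ = (Z_L − Z_0)/(Z_L + Z_0) = (227 − 75)/(227 + 75) = 152/302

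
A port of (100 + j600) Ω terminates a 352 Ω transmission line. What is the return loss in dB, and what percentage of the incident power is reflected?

RL ≈ 1.25 dB; 75% of incident power reflected

Γ = (-252 + j600)/(452 + j600), |Γ| = 0.866
RL = −20·log₁₀(0.866) = 1.25 dB
P_refl/P_inc = |Γ|² = 0.75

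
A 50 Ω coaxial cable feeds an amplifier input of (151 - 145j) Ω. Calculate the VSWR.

Γ = (Z_L − Z_0)/(Z_L + Z_0) = (101 − j145)/(201 − j145)
|Γ| = 177/248 = 0.713
VSWR = (1 + |Γ|)/(1 − |Γ|) = 1.71/0.287

VSWR ≈ 5.97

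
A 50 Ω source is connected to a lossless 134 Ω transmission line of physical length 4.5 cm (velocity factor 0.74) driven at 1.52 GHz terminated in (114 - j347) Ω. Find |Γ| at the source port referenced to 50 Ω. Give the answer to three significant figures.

|Γ| ≈ 0.86

λ = v/f = 0.74·c / 1.52 GHz = 0.146 m
βl = 2π·l/λ = 2π × 0.308 = 111°
tan(βl) = -2.62
Z_in = Z_0·(Z_L + jZ_0·tanβl)/(Z_0 + jZ_L·tanβl) = 23.3 + j112 Ω
Γ_s = (Z_in − Z_s)/(Z_in + Z_s) = (-26.7 + j112)/(73.3 + j112), |Γ_s| = 0.86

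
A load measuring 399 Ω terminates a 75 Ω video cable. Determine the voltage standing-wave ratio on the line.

VSWR ≈ 5.32

Γ = (399 − 75)/(399 + 75) = 0.684
VSWR = (1 + 0.684)/(1 − 0.684)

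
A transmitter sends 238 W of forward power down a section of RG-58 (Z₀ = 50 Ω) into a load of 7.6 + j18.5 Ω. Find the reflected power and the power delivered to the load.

P_reflected ≈ 139 W; P_delivered ≈ 98.8 W

|Γ| = |(-42.4 + j18.5)/(57.6 + j18.5)| = 0.765
|Γ|² = 0.585
P_refl = |Γ|²·P_inc = 139 W, P_del = (1 − |Γ|²)·P_inc = 98.8 W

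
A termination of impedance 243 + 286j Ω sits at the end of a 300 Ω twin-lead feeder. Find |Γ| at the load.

Γ = (Z_L − Z_0)/(Z_L + Z_0) = (-57 + j286)/(543 + j286)
|Γ| = 292/614

|Γ| ≈ 0.475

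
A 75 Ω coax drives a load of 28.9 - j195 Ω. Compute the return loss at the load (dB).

Γ = (-46.1 − j195)/(103.9 − j195), |Γ| = 0.907
RL = −20·log₁₀|Γ| = −20·log₁₀(0.907)

RL ≈ 0.849 dB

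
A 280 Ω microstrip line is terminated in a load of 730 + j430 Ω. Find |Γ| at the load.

|Γ| ≈ 0.567

Γ = (Z_L − Z_0)/(Z_L + Z_0) = (450 + j430)/(1010 + j430)
|Γ| = 622/1100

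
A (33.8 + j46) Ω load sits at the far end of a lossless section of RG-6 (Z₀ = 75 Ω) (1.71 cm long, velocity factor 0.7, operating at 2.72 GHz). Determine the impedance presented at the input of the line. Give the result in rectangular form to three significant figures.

λ = v/f = 0.7·c / 2.72 GHz = 0.0772 m
βl = 2π·l/λ = 2π × 0.221 = 79.7°
tan(βl) = tan(79.7°) = 5.52
Z_in = Z_0·(Z_L + jZ_0·tanβl)/(Z_0 + jZ_L·tanβl)
     = 75·(33.8 + j460)/(-179 + j187)

Z_in ≈ 89.5 − j99.4 Ω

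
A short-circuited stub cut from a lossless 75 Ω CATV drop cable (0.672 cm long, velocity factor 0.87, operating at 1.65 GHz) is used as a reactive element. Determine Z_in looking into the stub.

λ = v/f = 0.87·c / 1.65 GHz = 0.158 m
βl = 2π·l/λ = 2π × 0.0425 = 15.3°
tan(βl) = 0.273
For a short-circuited stub, Z_in = jZ_0·tan(βl)

Z_in ≈ +j20.5 Ω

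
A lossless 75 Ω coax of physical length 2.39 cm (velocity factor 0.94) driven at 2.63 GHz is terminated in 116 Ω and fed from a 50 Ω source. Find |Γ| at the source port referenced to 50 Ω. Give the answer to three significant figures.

λ = v/f = 0.94·c / 2.63 GHz = 0.107 m
βl = 2π·l/λ = 2π × 0.223 = 80.2°
tan(βl) = 5.82
Z_in = Z_0·(Z_L + jZ_0·tanβl)/(Z_0 + jZ_L·tanβl) = 49.3 − j7.41 Ω
Γ_s = (Z_in − Z_s)/(Z_in + Z_s) = (-0.684 − j7.41)/(99.3 − j7.41), |Γ_s| = 0.0748

|Γ| ≈ 0.0748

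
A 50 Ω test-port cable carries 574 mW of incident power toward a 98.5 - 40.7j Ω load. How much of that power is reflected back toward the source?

|Γ| = |(48.5 − j40.7)/(148.5 − j40.7)| = 0.411
|Γ|² = 0.169
P_refl = |Γ|²·P_inc = 97.1 mW, P_del = (1 − |Γ|²)·P_inc = 477 mW

P_reflected ≈ 97.1 mW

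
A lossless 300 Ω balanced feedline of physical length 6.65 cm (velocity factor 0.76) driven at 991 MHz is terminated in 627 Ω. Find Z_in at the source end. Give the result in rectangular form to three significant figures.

λ = v/f = 0.76·c / 991 MHz = 0.23 m
βl = 2π·l/λ = 2π × 0.289 = 104°
tan(βl) = tan(104°) = -3.99
Z_in = Z_0·(Z_L + jZ_0·tanβl)/(Z_0 + jZ_L·tanβl)
     = 300·(627 − j1200)/(300 − j2500)

Z_in ≈ 150 + j57.1 Ω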